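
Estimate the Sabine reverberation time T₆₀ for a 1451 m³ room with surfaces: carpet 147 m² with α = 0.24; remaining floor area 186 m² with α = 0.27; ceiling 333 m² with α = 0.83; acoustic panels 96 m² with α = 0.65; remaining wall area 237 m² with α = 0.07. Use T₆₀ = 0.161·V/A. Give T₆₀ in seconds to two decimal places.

Summing Sᵢαᵢ: 147·0.24 + 186·0.27 + 333·0.83 + 96·0.65 + 237·0.07 = 440.88 m².
T₆₀ = 0.161 × 1451 / 440.88 = 0.530 s.

0.53 s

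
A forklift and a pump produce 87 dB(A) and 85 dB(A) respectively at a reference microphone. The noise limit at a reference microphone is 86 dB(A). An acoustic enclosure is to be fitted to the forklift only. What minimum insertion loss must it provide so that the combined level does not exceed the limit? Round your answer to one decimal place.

Everything except the forklift sums to 10^(85/10) = 3.162e+08 in linear terms, 85.00 dB(A).
The limit corresponds to 10^(86/10) = 3.981e+08; subtracting the fixed part leaves 8.188e+07 for the forklift, i.e. 79.13 dB(A).
Required insertion loss = 87 − 79.13 = 7.87 dB.

7.9 dB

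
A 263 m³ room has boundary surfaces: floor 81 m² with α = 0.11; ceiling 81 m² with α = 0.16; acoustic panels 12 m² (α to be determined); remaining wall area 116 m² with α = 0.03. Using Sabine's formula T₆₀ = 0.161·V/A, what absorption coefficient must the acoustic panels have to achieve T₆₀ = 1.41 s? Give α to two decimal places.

0.39

Required total absorption A = 0.161·263/1.41 = 30.03 m².
Absorption from the other surfaces = 81·0.11 + 81·0.16 + 116·0.03 = 25.35 m², so the acoustic panels must supply 4.68 m² over 12 m².
α = 4.68/12 = 0.390.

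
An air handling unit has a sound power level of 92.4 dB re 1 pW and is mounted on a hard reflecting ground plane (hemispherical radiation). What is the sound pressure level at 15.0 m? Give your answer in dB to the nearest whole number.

The power spreads over a hemisphere of area 2π·r², so L_p = L_w − 10·log₁₀(2π·r²).
2π·r² = 1414 m², 10·log₁₀ of that is 31.504 dB.
L_p = 92.4 − 31.504 = 60.90 dB.

61 dB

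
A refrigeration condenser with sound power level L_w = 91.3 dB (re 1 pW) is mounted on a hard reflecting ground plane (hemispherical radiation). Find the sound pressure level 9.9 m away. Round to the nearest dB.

63 dB

L_p = L_w − 10·log₁₀(2π·r²) with r = 9.9 m.
2π·r² = 615.8 m², 10·log₁₀ of that is 27.895 dB.
L_p = 91.3 − 27.895 = 63.41 dB.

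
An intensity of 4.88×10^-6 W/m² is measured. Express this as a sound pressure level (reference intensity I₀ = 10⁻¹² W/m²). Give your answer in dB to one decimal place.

I/I₀ = 4.88×10^-6/10⁻¹² = 4.88×10^6, and L = 10·log₁₀(I/I₀).
L = 10·(0.6884 + 6) = 66.88 dB.

66.9 dB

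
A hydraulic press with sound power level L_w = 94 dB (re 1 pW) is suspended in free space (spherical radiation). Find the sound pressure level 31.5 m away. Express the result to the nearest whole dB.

53 dB

L_p = L_w − 10·log₁₀(4π·r²) with r = 31.5 m.
4π·r² = 1.247e+04 m², 10·log₁₀ of that is 40.958 dB.
L_p = 94 − 40.958 = 53.04 dB.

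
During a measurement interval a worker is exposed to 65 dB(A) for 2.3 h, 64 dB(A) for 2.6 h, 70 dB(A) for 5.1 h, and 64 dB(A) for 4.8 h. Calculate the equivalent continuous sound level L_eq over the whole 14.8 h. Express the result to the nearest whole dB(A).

Weight each interval's intensity by its duration and average over T = 14.8 h:
Σ tᵢ·10^(Lᵢ/10) = 2.3·10^(65/10) + 2.6·10^(64/10) + 5.1·10^(70/10) + 4.8·10^(64/10) = 7.686e+07.
L_eq = 10·log₁₀(7.686e+07/14.8) = 67.15 dB(A).

67 dB(A)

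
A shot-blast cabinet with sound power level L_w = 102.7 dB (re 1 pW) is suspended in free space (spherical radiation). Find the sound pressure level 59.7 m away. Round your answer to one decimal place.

56.2 dB

Free-field spherical radiation: L_p = L_w − 10·log₁₀(4π·r²), r = 59.7 m.
4π·r² = 4.479e+04 m², 10·log₁₀ of that is 46.512 dB.
L_p = 102.7 − 46.512 = 56.19 dB.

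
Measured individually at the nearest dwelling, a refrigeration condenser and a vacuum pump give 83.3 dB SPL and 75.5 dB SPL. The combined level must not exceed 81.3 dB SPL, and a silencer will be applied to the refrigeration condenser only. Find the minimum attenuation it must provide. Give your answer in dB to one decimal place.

Fixed contribution from the other source: Σ 10^(L/10) = 10^(75.5/10) = 3.548e+07 (75.50 dB SPL).
To meet 81.3 dB SPL overall, the treated refrigeration condenser may contribute at most 10^(81.3/10) − 3.548e+07 = 9.941e+07, i.e. 79.97 dB SPL.
Required insertion loss = 83.3 − 79.97 = 3.33 dB.

3.3 dB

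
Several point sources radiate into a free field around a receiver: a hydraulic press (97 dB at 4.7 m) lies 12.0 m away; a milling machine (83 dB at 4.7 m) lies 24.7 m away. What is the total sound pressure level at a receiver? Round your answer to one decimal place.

88.9 dB

First find each source's level at the receiver (point-source: −20·log₁₀(r/r_ref)), then combine on an intensity basis.
hydraulic press: 97 − 20·log₁₀(12.0/4.7) = 97 − 8.14 = 88.86 dB.
milling machine: 83 − 20·log₁₀(24.7/4.7) = 83 − 14.41 = 68.59 dB.
Σ 10^(L/10) = 7.761e+08 → L_total = 10·log₁₀(7.761e+08) = 88.90 dB.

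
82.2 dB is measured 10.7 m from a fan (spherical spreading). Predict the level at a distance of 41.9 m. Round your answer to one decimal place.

70.3 dB

Spherical spreading from a point source gives a 20·log₁₀(r₂/r₁) drop.
L₂ = 82.2 − 20·log₁₀(41.9/10.7) = 82.2 − 11.857 = 70.34 dB.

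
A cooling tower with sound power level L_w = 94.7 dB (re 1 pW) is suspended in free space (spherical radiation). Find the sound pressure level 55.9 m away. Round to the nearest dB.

The power spreads over a sphere of area 4π·r², so L_p = L_w − 10·log₁₀(4π·r²).
4π·r² = 3.927e+04 m², 10·log₁₀ of that is 45.940 dB.
L_p = 94.7 − 45.940 = 48.76 dB.

49 dB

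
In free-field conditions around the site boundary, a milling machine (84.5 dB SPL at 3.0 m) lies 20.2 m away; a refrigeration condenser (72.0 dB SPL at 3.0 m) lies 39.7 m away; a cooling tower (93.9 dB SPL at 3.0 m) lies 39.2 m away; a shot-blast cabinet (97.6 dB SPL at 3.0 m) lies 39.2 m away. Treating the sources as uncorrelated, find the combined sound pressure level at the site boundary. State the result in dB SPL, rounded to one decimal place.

Apply inverse-square spreading to bring every level to the receiver, then sum 10^(L/10).
milling machine: 84.5 − 20·log₁₀(20.2/3.0) = 84.5 − 16.56 = 67.94 dB SPL.
refrigeration condenser: 72.0 − 20·log₁₀(39.7/3.0) = 72.0 − 22.43 = 49.57 dB SPL.
cooling tower: 93.9 − 20·log₁₀(39.2/3.0) = 93.9 − 22.32 = 71.58 dB SPL.
shot-blast cabinet: 97.6 − 20·log₁₀(39.2/3.0) = 97.6 − 22.32 = 75.28 dB SPL.
Σ 10^(L/10) = 5.439e+07 → L_total = 10·log₁₀(5.439e+07) = 77.35 dB SPL.

77.4 dB SPL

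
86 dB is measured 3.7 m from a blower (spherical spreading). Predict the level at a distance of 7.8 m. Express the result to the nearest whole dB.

Point-source attenuation: ΔL = 20·log₁₀(r₂/r₁) = 20·log₁₀(7.8/3.7) = 6.478 dB.
L₂ = 86 − 20·log₁₀(7.8/3.7) = 86 − 6.478 = 79.52 dB.

80 dB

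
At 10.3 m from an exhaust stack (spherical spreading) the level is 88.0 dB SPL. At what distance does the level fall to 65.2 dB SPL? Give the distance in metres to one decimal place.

142.2 m

Point-source spreading drops the level by 20·log₁₀(r₂/r₁); inverting, r₂/r₁ = 10^(ΔL/20).
r₂ = 10.3·10^((88.0−65.2)/20) = 10.3·10^(22.8/20) = 142.18 m.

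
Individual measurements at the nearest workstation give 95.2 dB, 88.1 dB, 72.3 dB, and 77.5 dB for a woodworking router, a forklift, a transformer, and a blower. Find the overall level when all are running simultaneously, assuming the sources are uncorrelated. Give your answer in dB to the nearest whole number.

Incoherent sources combine by intensity addition: L_total = 10·log₁₀(Σ 10^(L_i/10)).
Σ 10^(L/10) = 10^(95.2/10) + 10^(88.1/10) + 10^(72.3/10) + 10^(77.5/10) = 4.030e+09.
L_total = 10·log₁₀(4.030e+09) = 96.05 dB.

96 dB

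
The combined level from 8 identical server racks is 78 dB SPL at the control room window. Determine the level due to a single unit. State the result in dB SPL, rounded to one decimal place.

69.0 dB SPL

Dividing the total intensity by 8 lowers the level by 10·log₁₀ 8 = 9.031 dB: L₁ = 78 − 9.031.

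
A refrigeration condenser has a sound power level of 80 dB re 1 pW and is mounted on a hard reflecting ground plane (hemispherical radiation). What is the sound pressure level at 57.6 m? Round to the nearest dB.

L_p = L_w − 10·log₁₀(2π·r²) with r = 57.6 m.
2π·r² = 2.085e+04 m², 10·log₁₀ of that is 43.190 dB.
L_p = 80 − 43.190 = 36.81 dB.

37 dB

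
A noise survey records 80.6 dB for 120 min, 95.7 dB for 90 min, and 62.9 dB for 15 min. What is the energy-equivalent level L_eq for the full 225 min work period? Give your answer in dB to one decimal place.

91.9 dB

Weight each interval's intensity by its duration and average over T = 225 min:
Σ tᵢ·10^(Lᵢ/10) = 120·10^(80.6/10) + 90·10^(95.7/10) + 15·10^(62.9/10) = 3.482e+11.
L_eq = 10·log₁₀(3.482e+11/225) = 91.90 dB.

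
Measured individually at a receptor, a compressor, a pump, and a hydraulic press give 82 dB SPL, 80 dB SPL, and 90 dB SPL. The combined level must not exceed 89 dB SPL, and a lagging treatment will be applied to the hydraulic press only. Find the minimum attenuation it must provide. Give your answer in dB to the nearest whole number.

3 dB

Fixed contribution from the other sources: Σ 10^(L/10) = 10^(82/10) + 10^(80/10) = 2.585e+08 (84.12 dB SPL).
The limit corresponds to 10^(89/10) = 7.943e+08; subtracting the fixed part leaves 5.358e+08 for the hydraulic press, i.e. 87.29 dB SPL.
Required insertion loss = 90 − 87.29 = 2.71 dB.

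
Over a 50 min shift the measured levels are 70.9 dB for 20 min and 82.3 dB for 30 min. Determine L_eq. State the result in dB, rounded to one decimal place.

The energy average is taken in the linear domain: L_eq = 10·log₁₀[(Σ tᵢ·10^(Lᵢ/10))/T], T = 50 min.
Σ tᵢ·10^(Lᵢ/10) = 20·10^(70.9/10) + 30·10^(82.3/10) = 5.341e+09.
L_eq = 10·log₁₀(5.341e+09/50) = 80.29 dB.

80.3 dB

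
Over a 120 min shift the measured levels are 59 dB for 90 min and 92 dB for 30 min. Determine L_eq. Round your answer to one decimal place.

86.0 dB

Weight each interval's intensity by its duration and average over T = 120 min:
Σ tᵢ·10^(Lᵢ/10) = 90·10^(59/10) + 30·10^(92/10) = 4.762e+10.
L_eq = 10·log₁₀(4.762e+10/120) = 85.99 dB.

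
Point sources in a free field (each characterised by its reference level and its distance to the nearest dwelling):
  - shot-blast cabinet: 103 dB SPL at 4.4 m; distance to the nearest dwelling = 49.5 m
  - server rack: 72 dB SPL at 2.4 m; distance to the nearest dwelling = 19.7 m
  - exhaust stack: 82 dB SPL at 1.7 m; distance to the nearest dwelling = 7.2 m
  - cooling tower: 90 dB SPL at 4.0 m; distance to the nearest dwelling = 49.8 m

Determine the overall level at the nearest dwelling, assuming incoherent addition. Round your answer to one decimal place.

82.4 dB SPL

Apply inverse-square spreading to bring every level to the receiver, then sum 10^(L/10).
shot-blast cabinet: 103 − 20·log₁₀(49.5/4.4) = 103 − 21.02 = 81.98 dB SPL.
server rack: 72 − 20·log₁₀(19.7/2.4) = 72 − 18.29 = 53.71 dB SPL.
exhaust stack: 82 − 20·log₁₀(7.2/1.7) = 82 − 12.54 = 69.46 dB SPL.
cooling tower: 90 − 20·log₁₀(49.8/4.0) = 90 − 21.90 = 68.10 dB SPL.
Σ 10^(L/10) = 1.732e+08 → L_total = 10·log₁₀(1.732e+08) = 82.38 dB SPL.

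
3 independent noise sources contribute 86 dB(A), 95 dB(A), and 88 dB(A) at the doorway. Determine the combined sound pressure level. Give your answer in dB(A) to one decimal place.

For uncorrelated sources the intensities add, so convert each level to linear form, sum, and take 10·log₁₀ of the total.
Σ 10^(L/10) = 10^(86/10) + 10^(95/10) + 10^(88/10) = 4.191e+09.
L_total = 10·log₁₀(4.191e+09) = 96.22 dB(A).

96.2 dB(A)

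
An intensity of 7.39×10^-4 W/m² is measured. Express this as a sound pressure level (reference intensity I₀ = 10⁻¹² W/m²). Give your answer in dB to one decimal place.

88.7 dB

I/I₀ = 7.39×10^-4/10⁻¹² = 7.39×10^8, and L = 10·log₁₀(I/I₀).
L = 10·(0.8686 + 8) = 88.69 dB.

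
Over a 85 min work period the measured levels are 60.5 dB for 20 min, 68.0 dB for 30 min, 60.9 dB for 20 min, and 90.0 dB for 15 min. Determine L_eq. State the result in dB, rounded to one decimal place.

82.5 dB

The energy average is taken in the linear domain: L_eq = 10·log₁₀[(Σ tᵢ·10^(Lᵢ/10))/T], T = 85 min.
Σ tᵢ·10^(Lᵢ/10) = 20·10^(60.5/10) + 30·10^(68.0/10) + 20·10^(60.9/10) + 15·10^(90.0/10) = 1.524e+10.
L_eq = 10·log₁₀(1.524e+10/85) = 82.53 dB.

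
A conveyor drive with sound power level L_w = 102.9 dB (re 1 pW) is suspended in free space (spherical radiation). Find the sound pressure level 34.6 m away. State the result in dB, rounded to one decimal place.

61.1 dB

Free-field spherical radiation: L_p = L_w − 10·log₁₀(4π·r²), r = 34.6 m.
4π·r² = 1.504e+04 m², 10·log₁₀ of that is 41.774 dB.
L_p = 102.9 − 41.774 = 61.13 dB.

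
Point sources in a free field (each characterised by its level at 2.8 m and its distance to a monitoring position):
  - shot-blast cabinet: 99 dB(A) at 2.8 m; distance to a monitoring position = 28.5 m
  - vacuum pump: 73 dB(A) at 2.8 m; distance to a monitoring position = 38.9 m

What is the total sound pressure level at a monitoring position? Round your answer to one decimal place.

78.9 dB(A)

First find each source's level at the receiver (point-source: −20·log₁₀(r/r_ref)), then combine on an intensity basis.
shot-blast cabinet: 99 − 20·log₁₀(28.5/2.8) = 99 − 20.15 = 78.85 dB(A).
vacuum pump: 73 − 20·log₁₀(38.9/2.8) = 73 − 22.86 = 50.14 dB(A).
Σ 10^(L/10) = 7.677e+07 → L_total = 10·log₁₀(7.677e+07) = 78.85 dB(A).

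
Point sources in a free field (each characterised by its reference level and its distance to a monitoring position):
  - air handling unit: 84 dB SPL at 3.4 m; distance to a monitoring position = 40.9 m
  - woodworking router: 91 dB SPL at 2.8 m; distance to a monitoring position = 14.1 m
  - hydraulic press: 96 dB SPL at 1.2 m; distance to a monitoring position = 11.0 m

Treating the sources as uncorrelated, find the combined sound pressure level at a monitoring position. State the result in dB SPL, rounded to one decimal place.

Propagate each source to the receiver with L = L_ref − 20·log₁₀(r/r_ref), then add intensities.
air handling unit: 84 − 20·log₁₀(40.9/3.4) = 84 − 21.60 = 62.40 dB SPL.
woodworking router: 91 − 20·log₁₀(14.1/2.8) = 91 − 14.04 = 76.96 dB SPL.
hydraulic press: 96 − 20·log₁₀(11.0/1.2) = 96 − 19.24 = 76.76 dB SPL.
Σ 10^(L/10) = 9.876e+07 → L_total = 10·log₁₀(9.876e+07) = 79.95 dB SPL.

79.9 dB SPL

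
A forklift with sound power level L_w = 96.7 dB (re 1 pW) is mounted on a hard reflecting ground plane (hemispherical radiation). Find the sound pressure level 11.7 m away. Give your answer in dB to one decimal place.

67.4 dB

Free-field hemispherical radiation: L_p = L_w − 10·log₁₀(2π·r²), r = 11.7 m.
2π·r² = 860.1 m², 10·log₁₀ of that is 29.346 dB.
L_p = 96.7 − 29.346 = 67.35 dB.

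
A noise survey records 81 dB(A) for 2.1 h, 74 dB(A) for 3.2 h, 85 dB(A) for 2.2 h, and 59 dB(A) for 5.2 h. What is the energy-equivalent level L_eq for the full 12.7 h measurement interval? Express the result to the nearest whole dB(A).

The energy average is taken in the linear domain: L_eq = 10·log₁₀[(Σ tᵢ·10^(Lᵢ/10))/T], T = 12.7 h.
Σ tᵢ·10^(Lᵢ/10) = 2.1·10^(81/10) + 3.2·10^(74/10) + 2.2·10^(85/10) + 5.2·10^(59/10) = 1.045e+09.
L_eq = 10·log₁₀(1.045e+09/12.7) = 79.15 dB(A).

79 dB(A)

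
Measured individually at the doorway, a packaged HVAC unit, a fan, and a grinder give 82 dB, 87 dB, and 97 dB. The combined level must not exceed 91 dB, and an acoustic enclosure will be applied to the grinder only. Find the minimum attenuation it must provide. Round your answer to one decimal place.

Fixed contribution from the other sources: Σ 10^(L/10) = 10^(82/10) + 10^(87/10) = 6.597e+08 (88.19 dB).
The limit corresponds to 10^(91/10) = 1.259e+09; subtracting the fixed part leaves 5.992e+08 for the grinder, i.e. 87.78 dB.
So the grinder must be reduced from 97 to 87.78 dB: IL = 9.22 dB.

9.2 dB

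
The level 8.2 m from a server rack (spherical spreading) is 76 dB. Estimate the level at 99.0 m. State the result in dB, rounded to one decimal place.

Spherical spreading from a point source gives a 20·log₁₀(r₂/r₁) drop.
L₂ = 76 − 20·log₁₀(99.0/8.2) = 76 − 21.636 = 54.36 dB.

54.4 dB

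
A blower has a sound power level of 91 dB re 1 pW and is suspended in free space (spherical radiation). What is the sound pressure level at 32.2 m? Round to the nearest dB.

50 dB

The power spreads over a sphere of area 4π·r², so L_p = L_w − 10·log₁₀(4π·r²).
4π·r² = 1.303e+04 m², 10·log₁₀ of that is 41.149 dB.
L_p = 91 − 41.149 = 49.85 dB.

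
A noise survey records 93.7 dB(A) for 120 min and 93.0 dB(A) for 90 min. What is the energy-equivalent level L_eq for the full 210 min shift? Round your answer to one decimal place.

L_eq = 10·log₁₀[(1/T)·Σ tᵢ·10^(Lᵢ/10)] with T = 210 min.
Σ tᵢ·10^(Lᵢ/10) = 120·10^(93.7/10) + 90·10^(93.0/10) = 4.609e+11.
L_eq = 10·log₁₀(4.609e+11/210) = 93.41 dB(A).

93.4 dB(A)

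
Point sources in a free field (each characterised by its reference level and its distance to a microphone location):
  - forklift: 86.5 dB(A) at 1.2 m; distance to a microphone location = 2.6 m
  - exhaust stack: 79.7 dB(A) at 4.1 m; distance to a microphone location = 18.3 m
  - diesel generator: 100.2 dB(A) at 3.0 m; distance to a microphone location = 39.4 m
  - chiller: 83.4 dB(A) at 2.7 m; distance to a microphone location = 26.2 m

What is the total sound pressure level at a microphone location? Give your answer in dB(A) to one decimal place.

82.1 dB(A)

Apply inverse-square spreading to bring every level to the receiver, then sum 10^(L/10).
forklift: 86.5 − 20·log₁₀(2.6/1.2) = 86.5 − 6.72 = 79.78 dB(A).
exhaust stack: 79.7 − 20·log₁₀(18.3/4.1) = 79.7 − 12.99 = 66.71 dB(A).
diesel generator: 100.2 − 20·log₁₀(39.4/3.0) = 100.2 − 22.37 = 77.83 dB(A).
chiller: 83.4 − 20·log₁₀(26.2/2.7) = 83.4 − 19.74 = 63.66 dB(A).
Σ 10^(L/10) = 1.629e+08 → L_total = 10·log₁₀(1.629e+08) = 82.12 dB(A).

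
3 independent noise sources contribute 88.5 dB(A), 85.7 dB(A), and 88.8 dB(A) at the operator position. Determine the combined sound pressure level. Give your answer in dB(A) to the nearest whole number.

Incoherent sources combine by intensity addition: L_total = 10·log₁₀(Σ 10^(L_i/10)).
Σ 10^(L/10) = 10^(88.5/10) + 10^(85.7/10) + 10^(88.8/10) = 1.838e+09.
L_total = 10·log₁₀(1.838e+09) = 92.64 dB(A).

93 dB(A)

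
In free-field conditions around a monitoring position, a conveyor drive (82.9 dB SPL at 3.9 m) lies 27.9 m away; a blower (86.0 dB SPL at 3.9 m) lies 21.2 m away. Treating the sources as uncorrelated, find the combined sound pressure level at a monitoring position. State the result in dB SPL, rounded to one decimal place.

First find each source's level at the receiver (point-source: −20·log₁₀(r/r_ref)), then combine on an intensity basis.
conveyor drive: 82.9 − 20·log₁₀(27.9/3.9) = 82.9 − 17.09 = 65.81 dB SPL.
blower: 86.0 − 20·log₁₀(21.2/3.9) = 86.0 − 14.71 = 71.29 dB SPL.
Σ 10^(L/10) = 1.728e+07 → L_total = 10·log₁₀(1.728e+07) = 72.38 dB SPL.

72.4 dB SPL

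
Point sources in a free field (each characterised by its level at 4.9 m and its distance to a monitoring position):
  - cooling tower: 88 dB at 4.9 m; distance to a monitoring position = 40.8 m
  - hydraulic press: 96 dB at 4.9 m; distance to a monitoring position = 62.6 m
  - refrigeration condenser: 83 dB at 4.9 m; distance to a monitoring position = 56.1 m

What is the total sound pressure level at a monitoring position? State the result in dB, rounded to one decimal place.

First find each source's level at the receiver (point-source: −20·log₁₀(r/r_ref)), then combine on an intensity basis.
cooling tower: 88 − 20·log₁₀(40.8/4.9) = 88 − 18.41 = 69.59 dB.
hydraulic press: 96 − 20·log₁₀(62.6/4.9) = 96 − 22.13 = 73.87 dB.
refrigeration condenser: 83 − 20·log₁₀(56.1/4.9) = 83 − 21.18 = 61.82 dB.
Σ 10^(L/10) = 3.501e+07 → L_total = 10·log₁₀(3.501e+07) = 75.44 dB.

75.4 dB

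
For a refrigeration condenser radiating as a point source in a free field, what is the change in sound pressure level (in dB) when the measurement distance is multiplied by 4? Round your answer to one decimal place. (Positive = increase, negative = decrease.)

Point-source spreading: ΔL = −20·log₁₀(r₂/r₁).
ΔL = −20·log₁₀(4) = -12.04 dB.

-12.0 dB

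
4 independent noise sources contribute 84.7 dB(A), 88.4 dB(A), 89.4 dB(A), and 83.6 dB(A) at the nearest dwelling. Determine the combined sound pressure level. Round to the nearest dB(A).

For uncorrelated sources the intensities add, so convert each level to linear form, sum, and take 10·log₁₀ of the total.
Σ 10^(L/10) = 10^(84.7/10) + 10^(88.4/10) + 10^(89.4/10) + 10^(83.6/10) = 2.087e+09.
L_total = 10·log₁₀(2.087e+09) = 93.20 dB(A).

93 dB(A)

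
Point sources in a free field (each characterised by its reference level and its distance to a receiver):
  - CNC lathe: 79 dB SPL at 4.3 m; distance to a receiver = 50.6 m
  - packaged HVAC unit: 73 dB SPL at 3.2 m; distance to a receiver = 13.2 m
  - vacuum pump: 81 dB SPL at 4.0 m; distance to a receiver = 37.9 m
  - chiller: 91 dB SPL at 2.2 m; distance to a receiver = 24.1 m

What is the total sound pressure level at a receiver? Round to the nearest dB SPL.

Apply inverse-square spreading to bring every level to the receiver, then sum 10^(L/10).
CNC lathe: 79 − 20·log₁₀(50.6/4.3) = 79 − 21.41 = 57.59 dB SPL.
packaged HVAC unit: 73 − 20·log₁₀(13.2/3.2) = 73 − 12.31 = 60.69 dB SPL.
vacuum pump: 81 − 20·log₁₀(37.9/4.0) = 81 − 19.53 = 61.47 dB SPL.
chiller: 91 − 20·log₁₀(24.1/2.2) = 91 − 20.79 = 70.21 dB SPL.
Σ 10^(L/10) = 1.364e+07 → L_total = 10·log₁₀(1.364e+07) = 71.35 dB SPL.

71 dB SPL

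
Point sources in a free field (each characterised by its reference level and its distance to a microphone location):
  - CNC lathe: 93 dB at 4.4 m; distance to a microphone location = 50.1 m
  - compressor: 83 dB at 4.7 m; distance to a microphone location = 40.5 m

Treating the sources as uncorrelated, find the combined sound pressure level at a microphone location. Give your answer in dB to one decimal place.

72.6 dB

Apply inverse-square spreading to bring every level to the receiver, then sum 10^(L/10).
CNC lathe: 93 − 20·log₁₀(50.1/4.4) = 93 − 21.13 = 71.87 dB.
compressor: 83 − 20·log₁₀(40.5/4.7) = 83 − 18.71 = 64.29 dB.
Σ 10^(L/10) = 1.808e+07 → L_total = 10·log₁₀(1.808e+07) = 72.57 dB.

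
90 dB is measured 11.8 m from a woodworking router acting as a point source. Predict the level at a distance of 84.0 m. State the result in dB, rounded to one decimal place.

73.0 dB

Point-source attenuation: ΔL = 20·log₁₀(r₂/r₁) = 20·log₁₀(84.0/11.8) = 17.048 dB.
L₂ = 90 − 20·log₁₀(84.0/11.8) = 90 − 17.048 = 72.95 dB.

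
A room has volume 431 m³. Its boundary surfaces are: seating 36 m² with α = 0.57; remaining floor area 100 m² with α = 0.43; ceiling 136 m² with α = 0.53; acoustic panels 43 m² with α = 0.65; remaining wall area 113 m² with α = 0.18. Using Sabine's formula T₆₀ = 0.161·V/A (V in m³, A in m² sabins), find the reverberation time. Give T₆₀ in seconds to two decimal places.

0.38 s

Total absorption A = 36·0.57 + 100·0.43 + 136·0.53 + 43·0.65 + 113·0.18 = 183.89 m² sabins.
T₆₀ = 0.161·V/A = 0.161·431/183.89 = 0.377 s.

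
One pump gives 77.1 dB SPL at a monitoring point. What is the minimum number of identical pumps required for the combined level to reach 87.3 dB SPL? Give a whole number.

The shortfall is 87.3 − 77.1 = 10.2 dB, and N units add 10·log₁₀ N, so need 10·log₁₀ N ≥ 10.2.
N ≥ 10^(10.2/10) = 10.471, so N = 11.

11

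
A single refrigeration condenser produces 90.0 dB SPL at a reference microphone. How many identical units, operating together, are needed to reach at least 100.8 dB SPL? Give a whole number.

13

N identical sources give L₁ + 10·log₁₀ N, so require 10·log₁₀ N ≥ 100.8 − 90.0 = 10.8 dB.
N ≥ 10^(10.8/10) = 12.023, so N = 13.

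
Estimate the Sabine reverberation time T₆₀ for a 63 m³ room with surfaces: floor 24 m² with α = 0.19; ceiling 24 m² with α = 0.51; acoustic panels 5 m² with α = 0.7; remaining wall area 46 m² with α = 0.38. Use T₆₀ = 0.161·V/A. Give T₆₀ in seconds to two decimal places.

0.27 s

Total absorption A = 24·0.19 + 24·0.51 + 5·0.7 + 46·0.38 = 37.78 m² sabins.
T₆₀ = 0.161·V/A = 0.161·63/37.78 = 0.268 s.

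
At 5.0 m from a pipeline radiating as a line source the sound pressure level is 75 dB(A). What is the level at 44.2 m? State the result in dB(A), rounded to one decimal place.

Line-source attenuation: ΔL = 10·log₁₀(r₂/r₁) = 10·log₁₀(44.2/5.0) = 9.465 dB.
L₂ = 75 − 10·log₁₀(44.2/5.0) = 75 − 9.465 = 65.54 dB(A).

65.5 dB(A)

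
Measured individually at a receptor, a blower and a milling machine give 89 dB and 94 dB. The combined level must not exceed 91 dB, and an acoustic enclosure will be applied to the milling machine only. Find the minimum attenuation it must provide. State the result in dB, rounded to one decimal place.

7.3 dB

The untreated sources together contribute 10^(89/10) = 7.943e+08, i.e. 89.00 dB.
To meet 91 dB overall, the treated milling machine may contribute at most 10^(91/10) − 7.943e+08 = 4.646e+08, i.e. 86.67 dB.
Required insertion loss = 94 − 86.67 = 7.33 dB.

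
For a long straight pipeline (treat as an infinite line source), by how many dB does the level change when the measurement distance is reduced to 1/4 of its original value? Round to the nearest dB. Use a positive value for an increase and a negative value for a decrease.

+6 dB

A line source loses 3 dB per doubling of distance; generally ΔL = −10·log₁₀(r₂/r₁).
ΔL = −10·log₁₀(0.25) = +6.02 dB.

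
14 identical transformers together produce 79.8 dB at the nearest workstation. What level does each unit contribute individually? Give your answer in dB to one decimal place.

68.3 dB

For N identical incoherent sources L_total = L₁ + 10·log₁₀ N, so L₁ = 79.8 − 10·log₁₀(14) = 79.8 − 11.461.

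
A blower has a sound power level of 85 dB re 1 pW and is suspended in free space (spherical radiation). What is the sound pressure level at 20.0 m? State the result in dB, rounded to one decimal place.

48.0 dB

L_p = L_w − 10·log₁₀(4π·r²) with r = 20.0 m.
4π·r² = 5027 m², 10·log₁₀ of that is 37.013 dB.
L_p = 85 − 37.013 = 47.99 dB.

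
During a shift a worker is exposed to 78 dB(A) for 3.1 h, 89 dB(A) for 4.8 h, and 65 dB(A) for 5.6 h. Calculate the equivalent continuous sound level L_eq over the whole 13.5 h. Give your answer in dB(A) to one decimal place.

L_eq = 10·log₁₀[(1/T)·Σ tᵢ·10^(Lᵢ/10)] with T = 13.5 h.
Σ tᵢ·10^(Lᵢ/10) = 3.1·10^(78/10) + 4.8·10^(89/10) + 5.6·10^(65/10) = 4.026e+09.
L_eq = 10·log₁₀(4.026e+09/13.5) = 84.75 dB(A).

84.7 dB(A)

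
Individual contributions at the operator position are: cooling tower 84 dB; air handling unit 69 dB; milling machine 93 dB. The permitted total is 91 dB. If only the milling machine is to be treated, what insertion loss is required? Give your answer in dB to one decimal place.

3.0 dB

The untreated sources together contribute 10^(84/10) + 10^(69/10) = 2.591e+08, i.e. 84.14 dB.
The limit corresponds to 10^(91/10) = 1.259e+09; subtracting the fixed part leaves 9.998e+08 for the milling machine, i.e. 90.00 dB.
So the milling machine must be reduced from 93 to 90.00 dB: IL = 3.00 dB.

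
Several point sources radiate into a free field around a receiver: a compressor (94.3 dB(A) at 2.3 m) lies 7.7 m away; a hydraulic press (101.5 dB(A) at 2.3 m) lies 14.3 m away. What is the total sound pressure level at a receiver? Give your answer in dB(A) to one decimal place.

First find each source's level at the receiver (point-source: −20·log₁₀(r/r_ref)), then combine on an intensity basis.
compressor: 94.3 − 20·log₁₀(7.7/2.3) = 94.3 − 10.50 = 83.80 dB(A).
hydraulic press: 101.5 − 20·log₁₀(14.3/2.3) = 101.5 − 15.87 = 85.63 dB(A).
Σ 10^(L/10) = 6.056e+08 → L_total = 10·log₁₀(6.056e+08) = 87.82 dB(A).

87.8 dB(A)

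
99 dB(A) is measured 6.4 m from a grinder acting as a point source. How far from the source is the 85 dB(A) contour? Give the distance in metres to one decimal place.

The 14.0 dB drop corresponds to a distance ratio of 10^(14.0/20) for a point source.
r₂ = 6.4·10^((99−85)/20) = 6.4·10^(14.0/20) = 32.08 m.

32.1 m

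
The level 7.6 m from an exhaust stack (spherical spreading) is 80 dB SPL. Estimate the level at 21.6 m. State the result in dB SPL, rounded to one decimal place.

Point-source attenuation: ΔL = 20·log₁₀(r₂/r₁) = 20·log₁₀(21.6/7.6) = 9.073 dB.
L₂ = 80 − 20·log₁₀(21.6/7.6) = 80 − 9.073 = 70.93 dB SPL.

70.9 dB SPL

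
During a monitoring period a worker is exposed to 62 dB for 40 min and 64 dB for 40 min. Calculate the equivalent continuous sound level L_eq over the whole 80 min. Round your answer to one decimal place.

Weight each interval's intensity by its duration and average over T = 80 min:
Σ tᵢ·10^(Lᵢ/10) = 40·10^(62/10) + 40·10^(64/10) = 1.639e+08.
L_eq = 10·log₁₀(1.639e+08/80) = 63.11 dB.

63.1 dB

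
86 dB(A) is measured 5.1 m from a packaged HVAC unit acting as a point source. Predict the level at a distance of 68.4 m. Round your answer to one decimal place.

63.5 dB(A)

For a point source, L₂ = L₁ − 20·log₁₀(r₂/r₁).
L₂ = 86 − 20·log₁₀(68.4/5.1) = 86 − 22.550 = 63.45 dB(A).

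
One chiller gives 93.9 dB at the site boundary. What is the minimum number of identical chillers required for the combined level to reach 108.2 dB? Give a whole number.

The shortfall is 108.2 − 93.9 = 14.3 dB, and N units add 10·log₁₀ N, so need 10·log₁₀ N ≥ 14.3.
N ≥ 10^(14.3/10) = 26.915, so N = 27.

27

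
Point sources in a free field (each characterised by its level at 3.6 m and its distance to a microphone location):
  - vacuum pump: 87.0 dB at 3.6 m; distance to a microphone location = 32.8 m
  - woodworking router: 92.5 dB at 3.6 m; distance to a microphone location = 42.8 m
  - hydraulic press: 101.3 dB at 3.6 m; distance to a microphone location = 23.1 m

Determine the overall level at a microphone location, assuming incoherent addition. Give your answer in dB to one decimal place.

Apply inverse-square spreading to bring every level to the receiver, then sum 10^(L/10).
vacuum pump: 87.0 − 20·log₁₀(32.8/3.6) = 87.0 − 19.19 = 67.81 dB.
woodworking router: 92.5 − 20·log₁₀(42.8/3.6) = 92.5 − 21.50 = 71.00 dB.
hydraulic press: 101.3 − 20·log₁₀(23.1/3.6) = 101.3 − 16.15 = 85.15 dB.
Σ 10^(L/10) = 3.462e+08 → L_total = 10·log₁₀(3.462e+08) = 85.39 dB.

85.4 dB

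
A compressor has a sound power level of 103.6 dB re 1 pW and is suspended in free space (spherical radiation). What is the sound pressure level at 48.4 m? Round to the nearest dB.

Free-field spherical radiation: L_p = L_w − 10·log₁₀(4π·r²), r = 48.4 m.
4π·r² = 2.944e+04 m², 10·log₁₀ of that is 44.689 dB.
L_p = 103.6 − 44.689 = 58.91 dB.

59 dB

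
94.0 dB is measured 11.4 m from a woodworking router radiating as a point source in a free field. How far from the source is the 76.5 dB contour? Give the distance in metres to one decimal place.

For a point source L₁ − L₂ = 20·log₁₀(r₂/r₁), so r₂ = r₁·10^((L₁−L₂)/20).
r₂ = 11.4·10^((94.0−76.5)/20) = 11.4·10^(17.5/20) = 85.49 m.

85.5 m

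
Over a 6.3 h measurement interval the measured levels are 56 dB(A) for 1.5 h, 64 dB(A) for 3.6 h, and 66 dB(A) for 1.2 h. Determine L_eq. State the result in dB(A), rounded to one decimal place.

Weight each interval's intensity by its duration and average over T = 6.3 h:
Σ tᵢ·10^(Lᵢ/10) = 1.5·10^(56/10) + 3.6·10^(64/10) + 1.2·10^(66/10) = 1.442e+07.
L_eq = 10·log₁₀(1.442e+07/6.3) = 63.60 dB(A).

63.6 dB(A)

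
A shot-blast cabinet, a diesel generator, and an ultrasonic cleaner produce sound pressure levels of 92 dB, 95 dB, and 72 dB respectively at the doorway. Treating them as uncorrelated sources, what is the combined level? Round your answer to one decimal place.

96.8 dB

Incoherent sources combine by intensity addition: L_total = 10·log₁₀(Σ 10^(L_i/10)).
Σ 10^(L/10) = 10^(92/10) + 10^(95/10) + 10^(72/10) = 4.763e+09.
L_total = 10·log₁₀(4.763e+09) = 96.78 dB.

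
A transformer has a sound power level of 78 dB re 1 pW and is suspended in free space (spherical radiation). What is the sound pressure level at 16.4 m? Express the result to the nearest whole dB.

The power spreads over a sphere of area 4π·r², so L_p = L_w − 10·log₁₀(4π·r²).
4π·r² = 3380 m², 10·log₁₀ of that is 35.289 dB.
L_p = 78 − 35.289 = 42.71 dB.

43 dB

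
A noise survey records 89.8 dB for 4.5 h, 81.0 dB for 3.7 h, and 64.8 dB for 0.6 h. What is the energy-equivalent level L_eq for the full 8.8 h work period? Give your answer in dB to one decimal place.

87.3 dB

L_eq = 10·log₁₀[(1/T)·Σ tᵢ·10^(Lᵢ/10)] with T = 8.8 h.
Σ tᵢ·10^(Lᵢ/10) = 4.5·10^(89.8/10) + 3.7·10^(81.0/10) + 0.6·10^(64.8/10) = 4.765e+09.
L_eq = 10·log₁₀(4.765e+09/8.8) = 87.34 dB.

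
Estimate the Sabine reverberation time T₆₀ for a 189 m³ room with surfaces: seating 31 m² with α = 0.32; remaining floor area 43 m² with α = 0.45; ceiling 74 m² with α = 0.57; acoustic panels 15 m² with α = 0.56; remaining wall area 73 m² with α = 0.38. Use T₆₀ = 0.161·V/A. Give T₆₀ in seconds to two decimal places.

A = Σ Sᵢαᵢ = 31·0.32 + 43·0.45 + 74·0.57 + 15·0.56 + 73·0.38 = 107.59 m².
T₆₀ = 0.161·V/A = 0.161·189/107.59 = 0.283 s.

0.28 s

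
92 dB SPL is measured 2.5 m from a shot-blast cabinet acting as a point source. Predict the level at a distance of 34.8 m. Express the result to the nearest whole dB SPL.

Spherical spreading from a point source gives a 20·log₁₀(r₂/r₁) drop.
L₂ = 92 − 20·log₁₀(34.8/2.5) = 92 − 22.873 = 69.13 dB SPL.

69 dB SPL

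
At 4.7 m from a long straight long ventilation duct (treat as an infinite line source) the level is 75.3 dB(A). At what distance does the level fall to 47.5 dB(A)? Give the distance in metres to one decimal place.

2832.0 m

For a line source L₁ − L₂ = 10·log₁₀(r₂/r₁), so r₂ = r₁·10^((L₁−L₂)/10).
r₂ = 4.7·10^((75.3−47.5)/10) = 4.7·10^(27.8/10) = 2832.03 m.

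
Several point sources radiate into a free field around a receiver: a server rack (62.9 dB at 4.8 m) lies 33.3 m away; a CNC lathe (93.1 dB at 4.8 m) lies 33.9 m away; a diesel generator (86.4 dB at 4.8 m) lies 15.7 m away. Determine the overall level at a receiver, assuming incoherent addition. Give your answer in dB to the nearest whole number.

79 dB

First find each source's level at the receiver (point-source: −20·log₁₀(r/r_ref)), then combine on an intensity basis.
server rack: 62.9 − 20·log₁₀(33.3/4.8) = 62.9 − 16.82 = 46.08 dB.
CNC lathe: 93.1 − 20·log₁₀(33.9/4.8) = 93.1 − 16.98 = 76.12 dB.
diesel generator: 86.4 − 20·log₁₀(15.7/4.8) = 86.4 − 10.29 = 76.11 dB.
Σ 10^(L/10) = 8.178e+07 → L_total = 10·log₁₀(8.178e+07) = 79.13 dB.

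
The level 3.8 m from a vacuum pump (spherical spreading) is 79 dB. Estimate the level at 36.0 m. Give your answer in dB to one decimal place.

59.5 dB

Spherical spreading from a point source gives a 20·log₁₀(r₂/r₁) drop.
L₂ = 79 − 20·log₁₀(36.0/3.8) = 79 − 19.530 = 59.47 dB.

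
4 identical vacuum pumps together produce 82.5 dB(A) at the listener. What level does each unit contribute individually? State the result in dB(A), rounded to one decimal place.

76.5 dB(A)

Dividing the total intensity by 4 lowers the level by 10·log₁₀ 4 = 6.021 dB: L₁ = 82.5 − 6.021.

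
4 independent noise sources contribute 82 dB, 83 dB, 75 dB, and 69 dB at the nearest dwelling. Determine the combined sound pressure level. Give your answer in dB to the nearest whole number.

Incoherent sources combine by intensity addition: L_total = 10·log₁₀(Σ 10^(L_i/10)).
Σ 10^(L/10) = 10^(82/10) + 10^(83/10) + 10^(75/10) + 10^(69/10) = 3.976e+08.
L_total = 10·log₁₀(3.976e+08) = 85.99 dB.

86 dB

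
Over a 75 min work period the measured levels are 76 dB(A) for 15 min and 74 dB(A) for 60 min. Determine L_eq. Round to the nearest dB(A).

Weight each interval's intensity by its duration and average over T = 75 min:
Σ tᵢ·10^(Lᵢ/10) = 15·10^(76/10) + 60·10^(74/10) = 2.104e+09.
L_eq = 10·log₁₀(2.104e+09/75) = 74.48 dB(A).

74 dB(A)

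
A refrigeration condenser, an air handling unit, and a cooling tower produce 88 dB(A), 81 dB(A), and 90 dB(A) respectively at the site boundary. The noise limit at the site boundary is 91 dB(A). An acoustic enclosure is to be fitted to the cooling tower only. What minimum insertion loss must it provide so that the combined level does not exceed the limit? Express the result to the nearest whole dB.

3 dB

Everything except the cooling tower sums to 10^(88/10) + 10^(81/10) = 7.568e+08 in linear terms, 88.79 dB(A).
The limit corresponds to 10^(91/10) = 1.259e+09; subtracting the fixed part leaves 5.021e+08 for the cooling tower, i.e. 87.01 dB(A).
Required insertion loss = 90 − 87.01 = 2.99 dB.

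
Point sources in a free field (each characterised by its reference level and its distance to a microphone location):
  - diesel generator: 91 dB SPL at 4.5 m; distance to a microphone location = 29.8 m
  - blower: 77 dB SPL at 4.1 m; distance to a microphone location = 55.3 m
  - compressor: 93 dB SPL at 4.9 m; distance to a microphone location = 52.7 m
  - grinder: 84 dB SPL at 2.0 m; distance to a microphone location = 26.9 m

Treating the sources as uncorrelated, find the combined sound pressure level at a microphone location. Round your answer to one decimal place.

Apply inverse-square spreading to bring every level to the receiver, then sum 10^(L/10).
diesel generator: 91 − 20·log₁₀(29.8/4.5) = 91 − 16.42 = 74.58 dB SPL.
blower: 77 − 20·log₁₀(55.3/4.1) = 77 − 22.60 = 54.40 dB SPL.
compressor: 93 − 20·log₁₀(52.7/4.9) = 93 − 20.63 = 72.37 dB SPL.
grinder: 84 − 20·log₁₀(26.9/2.0) = 84 − 22.57 = 61.43 dB SPL.
Σ 10^(L/10) = 4.762e+07 → L_total = 10·log₁₀(4.762e+07) = 76.78 dB SPL.

76.8 dB SPL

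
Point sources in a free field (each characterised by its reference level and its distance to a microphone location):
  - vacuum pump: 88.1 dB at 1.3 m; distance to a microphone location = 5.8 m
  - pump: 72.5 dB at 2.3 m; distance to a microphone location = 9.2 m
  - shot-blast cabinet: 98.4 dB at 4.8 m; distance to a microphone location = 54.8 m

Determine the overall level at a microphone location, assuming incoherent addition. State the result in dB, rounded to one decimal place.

79.4 dB

Apply inverse-square spreading to bring every level to the receiver, then sum 10^(L/10).
vacuum pump: 88.1 − 20·log₁₀(5.8/1.3) = 88.1 − 12.99 = 75.11 dB.
pump: 72.5 − 20·log₁₀(9.2/2.3) = 72.5 − 12.04 = 60.46 dB.
shot-blast cabinet: 98.4 − 20·log₁₀(54.8/4.8) = 98.4 − 21.15 = 77.25 dB.
Σ 10^(L/10) = 8.663e+07 → L_total = 10·log₁₀(8.663e+07) = 79.38 dB.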